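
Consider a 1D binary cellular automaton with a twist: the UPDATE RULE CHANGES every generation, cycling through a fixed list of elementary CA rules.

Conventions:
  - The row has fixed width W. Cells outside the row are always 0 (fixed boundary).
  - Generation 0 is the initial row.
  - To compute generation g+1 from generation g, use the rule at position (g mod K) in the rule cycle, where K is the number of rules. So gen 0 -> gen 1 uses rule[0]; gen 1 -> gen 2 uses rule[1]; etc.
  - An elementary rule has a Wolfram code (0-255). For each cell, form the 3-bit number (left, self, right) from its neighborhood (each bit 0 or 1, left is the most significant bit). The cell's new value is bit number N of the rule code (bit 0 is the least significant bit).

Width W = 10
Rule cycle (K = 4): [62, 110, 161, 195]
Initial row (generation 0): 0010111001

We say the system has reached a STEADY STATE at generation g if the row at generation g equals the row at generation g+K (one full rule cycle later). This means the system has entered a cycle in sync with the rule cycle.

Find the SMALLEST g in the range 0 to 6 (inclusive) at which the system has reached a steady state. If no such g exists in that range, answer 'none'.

Answer: none

Derivation:
Gen 0: 0010111001
Gen 1 (rule 62): 0111100111
Gen 2 (rule 110): 1100101101
Gen 3 (rule 161): 0000010010
Gen 4 (rule 195): 1111100100
Gen 5 (rule 62): 1000011110
Gen 6 (rule 110): 1000110010
Gen 7 (rule 161): 0010000000
Gen 8 (rule 195): 1100111111
Gen 9 (rule 62): 1011100000
Gen 10 (rule 110): 1110100000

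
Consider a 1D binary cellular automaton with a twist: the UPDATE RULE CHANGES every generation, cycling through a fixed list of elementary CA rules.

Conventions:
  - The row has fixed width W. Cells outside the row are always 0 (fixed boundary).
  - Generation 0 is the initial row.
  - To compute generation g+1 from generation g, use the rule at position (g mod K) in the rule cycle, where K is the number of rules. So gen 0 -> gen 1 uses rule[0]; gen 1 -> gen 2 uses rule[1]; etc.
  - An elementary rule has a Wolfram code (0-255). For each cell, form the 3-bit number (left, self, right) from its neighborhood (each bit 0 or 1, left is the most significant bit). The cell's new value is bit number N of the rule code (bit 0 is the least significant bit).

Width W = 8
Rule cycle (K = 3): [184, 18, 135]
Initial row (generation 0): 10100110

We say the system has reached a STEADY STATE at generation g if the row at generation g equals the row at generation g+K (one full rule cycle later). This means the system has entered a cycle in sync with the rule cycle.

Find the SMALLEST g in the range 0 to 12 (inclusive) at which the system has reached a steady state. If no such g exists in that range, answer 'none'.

Gen 0: 10100110
Gen 1 (rule 184): 01010101
Gen 2 (rule 18): 10000000
Gen 3 (rule 135): 10111111
Gen 4 (rule 184): 01111110
Gen 5 (rule 18): 10000001
Gen 6 (rule 135): 10111111
Gen 7 (rule 184): 01111110
Gen 8 (rule 18): 10000001
Gen 9 (rule 135): 10111111
Gen 10 (rule 184): 01111110
Gen 11 (rule 18): 10000001
Gen 12 (rule 135): 10111111
Gen 13 (rule 184): 01111110
Gen 14 (rule 18): 10000001
Gen 15 (rule 135): 10111111

Answer: 3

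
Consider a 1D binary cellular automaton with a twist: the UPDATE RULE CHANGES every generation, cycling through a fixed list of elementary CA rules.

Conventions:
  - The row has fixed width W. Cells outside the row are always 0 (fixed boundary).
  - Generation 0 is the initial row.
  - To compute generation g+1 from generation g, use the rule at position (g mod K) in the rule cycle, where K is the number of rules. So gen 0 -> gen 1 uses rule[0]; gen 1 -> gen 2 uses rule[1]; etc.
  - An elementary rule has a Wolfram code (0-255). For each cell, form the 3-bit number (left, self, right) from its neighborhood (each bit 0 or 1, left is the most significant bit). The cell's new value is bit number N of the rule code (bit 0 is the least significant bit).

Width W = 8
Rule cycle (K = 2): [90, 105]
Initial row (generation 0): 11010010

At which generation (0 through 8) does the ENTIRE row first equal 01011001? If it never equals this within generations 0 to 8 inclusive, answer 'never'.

Answer: 5

Derivation:
Gen 0: 11010010
Gen 1 (rule 90): 11001101
Gen 2 (rule 105): 11001110
Gen 3 (rule 90): 11111011
Gen 4 (rule 105): 10001111
Gen 5 (rule 90): 01011001
Gen 6 (rule 105): 00111000
Gen 7 (rule 90): 01101100
Gen 8 (rule 105): 01111101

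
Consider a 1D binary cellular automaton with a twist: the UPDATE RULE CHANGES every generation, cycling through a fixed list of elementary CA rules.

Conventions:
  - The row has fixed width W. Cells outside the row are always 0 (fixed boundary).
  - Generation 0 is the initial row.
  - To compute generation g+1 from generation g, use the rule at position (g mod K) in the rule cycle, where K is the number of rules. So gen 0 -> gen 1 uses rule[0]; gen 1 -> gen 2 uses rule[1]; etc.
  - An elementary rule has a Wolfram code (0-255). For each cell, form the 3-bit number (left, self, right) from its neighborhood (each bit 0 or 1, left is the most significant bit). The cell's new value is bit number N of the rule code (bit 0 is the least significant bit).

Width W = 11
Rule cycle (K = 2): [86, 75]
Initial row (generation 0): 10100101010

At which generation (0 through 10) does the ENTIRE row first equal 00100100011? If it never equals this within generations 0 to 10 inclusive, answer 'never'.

Answer: 2

Derivation:
Gen 0: 10100101010
Gen 1 (rule 86): 10111101011
Gen 2 (rule 75): 00100100011
Gen 3 (rule 86): 01111110101
Gen 4 (rule 75): 11000010000
Gen 5 (rule 86): 01100111000
Gen 6 (rule 75): 11101101011
Gen 7 (rule 86): 00100101001
Gen 8 (rule 75): 11001000010
Gen 9 (rule 86): 01111100111
Gen 10 (rule 75): 11000101101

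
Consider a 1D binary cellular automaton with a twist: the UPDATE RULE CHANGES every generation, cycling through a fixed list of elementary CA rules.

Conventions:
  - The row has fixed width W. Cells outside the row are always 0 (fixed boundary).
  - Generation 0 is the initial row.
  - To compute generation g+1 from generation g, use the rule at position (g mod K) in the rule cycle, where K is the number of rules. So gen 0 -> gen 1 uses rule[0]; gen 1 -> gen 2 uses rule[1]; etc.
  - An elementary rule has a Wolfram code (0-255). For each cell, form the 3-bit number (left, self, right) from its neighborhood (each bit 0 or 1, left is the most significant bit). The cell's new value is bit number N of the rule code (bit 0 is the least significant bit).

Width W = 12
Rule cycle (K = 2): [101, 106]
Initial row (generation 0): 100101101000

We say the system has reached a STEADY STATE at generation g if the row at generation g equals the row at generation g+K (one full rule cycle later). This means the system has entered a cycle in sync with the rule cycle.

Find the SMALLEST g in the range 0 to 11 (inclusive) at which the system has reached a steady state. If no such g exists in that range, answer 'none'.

Answer: none

Derivation:
Gen 0: 100101101000
Gen 1 (rule 101): 100110111011
Gen 2 (rule 106): 001111101111
Gen 3 (rule 101): 100000110001
Gen 4 (rule 106): 000001110010
Gen 5 (rule 101): 111100010010
Gen 6 (rule 106): 100100100100
Gen 7 (rule 101): 100100100101
Gen 8 (rule 106): 001001001010
Gen 9 (rule 101): 101001001110
Gen 10 (rule 106): 010010011010
Gen 11 (rule 101): 010010001110
Gen 12 (rule 106): 100100011010
Gen 13 (rule 101): 100101001110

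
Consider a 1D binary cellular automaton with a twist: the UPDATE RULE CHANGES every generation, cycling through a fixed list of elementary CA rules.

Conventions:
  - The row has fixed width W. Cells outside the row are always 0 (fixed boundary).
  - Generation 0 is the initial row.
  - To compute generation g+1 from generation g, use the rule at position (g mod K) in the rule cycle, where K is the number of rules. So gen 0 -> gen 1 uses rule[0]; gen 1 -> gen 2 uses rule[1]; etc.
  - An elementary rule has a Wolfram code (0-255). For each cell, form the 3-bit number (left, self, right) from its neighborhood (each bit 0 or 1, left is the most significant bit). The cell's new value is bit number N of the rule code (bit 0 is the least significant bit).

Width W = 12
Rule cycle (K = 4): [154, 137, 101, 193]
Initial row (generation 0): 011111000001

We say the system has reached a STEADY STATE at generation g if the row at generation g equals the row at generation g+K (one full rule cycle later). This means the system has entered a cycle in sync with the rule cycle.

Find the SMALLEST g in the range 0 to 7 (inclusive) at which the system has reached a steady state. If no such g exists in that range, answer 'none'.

Answer: none

Derivation:
Gen 0: 011111000001
Gen 1 (rule 154): 111110100010
Gen 2 (rule 137): 111100001000
Gen 3 (rule 101): 000101101011
Gen 4 (rule 193): 110000100001
Gen 5 (rule 154): 101001010010
Gen 6 (rule 137): 000000000000
Gen 7 (rule 101): 111111111111
Gen 8 (rule 193): 011111111111
Gen 9 (rule 154): 111111111110
Gen 10 (rule 137): 111111111100
Gen 11 (rule 101): 000000000101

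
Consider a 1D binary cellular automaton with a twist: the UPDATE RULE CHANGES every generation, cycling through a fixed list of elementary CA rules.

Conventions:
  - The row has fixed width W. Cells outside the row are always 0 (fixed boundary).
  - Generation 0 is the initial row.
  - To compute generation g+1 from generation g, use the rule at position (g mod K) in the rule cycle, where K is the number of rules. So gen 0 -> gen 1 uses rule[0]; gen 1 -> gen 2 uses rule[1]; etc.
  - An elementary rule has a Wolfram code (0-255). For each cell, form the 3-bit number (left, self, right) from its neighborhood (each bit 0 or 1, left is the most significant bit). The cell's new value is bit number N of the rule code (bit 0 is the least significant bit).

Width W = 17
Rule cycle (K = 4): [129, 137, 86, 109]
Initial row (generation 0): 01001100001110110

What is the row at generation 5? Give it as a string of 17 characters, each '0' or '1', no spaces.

Answer: 01100011000000000

Derivation:
Gen 0: 01001100001110110
Gen 1 (rule 129): 00000001100100000
Gen 2 (rule 137): 11111101000001111
Gen 3 (rule 86): 00000101100010001
Gen 4 (rule 109): 11110111101010101
Gen 5 (rule 129): 01100011000000000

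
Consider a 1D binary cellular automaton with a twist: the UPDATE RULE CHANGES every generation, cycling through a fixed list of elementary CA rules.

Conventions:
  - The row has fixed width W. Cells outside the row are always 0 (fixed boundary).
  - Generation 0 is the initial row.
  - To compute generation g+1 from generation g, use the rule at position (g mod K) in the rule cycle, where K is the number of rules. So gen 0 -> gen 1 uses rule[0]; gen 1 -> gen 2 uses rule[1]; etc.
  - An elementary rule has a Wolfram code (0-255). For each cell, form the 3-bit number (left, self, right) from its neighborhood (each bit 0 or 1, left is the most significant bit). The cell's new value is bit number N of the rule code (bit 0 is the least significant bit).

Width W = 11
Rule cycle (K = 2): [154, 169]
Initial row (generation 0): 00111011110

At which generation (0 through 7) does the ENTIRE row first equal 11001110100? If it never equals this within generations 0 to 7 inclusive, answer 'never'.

Gen 0: 00111011110
Gen 1 (rule 154): 01110011101
Gen 2 (rule 169): 01100011010
Gen 3 (rule 154): 11010110001
Gen 4 (rule 169): 10101100100
Gen 5 (rule 154): 00001011010
Gen 6 (rule 169): 11100110100
Gen 7 (rule 154): 11011100010

Answer: never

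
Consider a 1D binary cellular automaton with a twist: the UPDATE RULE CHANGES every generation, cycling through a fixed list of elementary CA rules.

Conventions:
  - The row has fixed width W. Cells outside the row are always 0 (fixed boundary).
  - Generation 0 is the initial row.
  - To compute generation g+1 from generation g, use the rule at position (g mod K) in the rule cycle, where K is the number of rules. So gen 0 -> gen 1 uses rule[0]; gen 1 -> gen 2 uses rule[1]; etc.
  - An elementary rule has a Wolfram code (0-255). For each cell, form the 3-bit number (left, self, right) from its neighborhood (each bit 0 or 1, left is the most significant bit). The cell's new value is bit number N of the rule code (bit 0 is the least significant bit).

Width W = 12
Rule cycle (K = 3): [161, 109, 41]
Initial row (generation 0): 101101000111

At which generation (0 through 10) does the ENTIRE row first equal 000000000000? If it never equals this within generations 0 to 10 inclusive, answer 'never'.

Answer: 3

Derivation:
Gen 0: 101101000111
Gen 1 (rule 161): 010010010010
Gen 2 (rule 109): 010010010010
Gen 3 (rule 41): 000000000000
Gen 4 (rule 161): 111111111111
Gen 5 (rule 109): 100000000001
Gen 6 (rule 41): 001111111100
Gen 7 (rule 161): 100111111001
Gen 8 (rule 109): 100100001001
Gen 9 (rule 41): 000001100000
Gen 10 (rule 161): 111100001111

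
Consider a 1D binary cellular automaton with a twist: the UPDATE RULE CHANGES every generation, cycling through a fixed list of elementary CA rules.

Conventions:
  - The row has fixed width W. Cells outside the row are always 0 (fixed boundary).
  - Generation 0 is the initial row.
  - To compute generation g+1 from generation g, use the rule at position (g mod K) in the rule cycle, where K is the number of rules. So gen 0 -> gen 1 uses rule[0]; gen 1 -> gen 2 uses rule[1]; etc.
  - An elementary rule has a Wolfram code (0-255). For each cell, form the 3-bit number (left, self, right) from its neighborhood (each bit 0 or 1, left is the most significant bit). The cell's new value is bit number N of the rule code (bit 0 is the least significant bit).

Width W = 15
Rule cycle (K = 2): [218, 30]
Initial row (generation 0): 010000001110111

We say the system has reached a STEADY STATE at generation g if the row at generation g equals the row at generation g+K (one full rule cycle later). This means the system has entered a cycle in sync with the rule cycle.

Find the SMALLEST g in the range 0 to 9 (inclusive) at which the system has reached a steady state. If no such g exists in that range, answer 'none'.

Answer: none

Derivation:
Gen 0: 010000001110111
Gen 1 (rule 218): 101000011110111
Gen 2 (rule 30): 101100110000100
Gen 3 (rule 218): 001111111001010
Gen 4 (rule 30): 011000000111011
Gen 5 (rule 218): 111100001111011
Gen 6 (rule 30): 100010011000010
Gen 7 (rule 218): 010101111100101
Gen 8 (rule 30): 110101000011101
Gen 9 (rule 218): 110000100111100
Gen 10 (rule 30): 101001111100010
Gen 11 (rule 218): 000111111110101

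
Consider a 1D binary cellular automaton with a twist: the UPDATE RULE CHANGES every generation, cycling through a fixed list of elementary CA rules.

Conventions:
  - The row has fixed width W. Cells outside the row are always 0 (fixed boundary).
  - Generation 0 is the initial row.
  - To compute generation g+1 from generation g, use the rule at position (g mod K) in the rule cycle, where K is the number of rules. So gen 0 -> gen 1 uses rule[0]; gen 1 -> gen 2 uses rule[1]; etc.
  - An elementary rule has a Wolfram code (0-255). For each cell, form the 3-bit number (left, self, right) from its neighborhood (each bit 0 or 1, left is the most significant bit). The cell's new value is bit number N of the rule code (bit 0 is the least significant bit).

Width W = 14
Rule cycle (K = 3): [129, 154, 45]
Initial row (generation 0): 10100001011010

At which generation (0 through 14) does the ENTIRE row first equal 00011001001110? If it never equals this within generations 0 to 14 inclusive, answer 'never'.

Answer: never

Derivation:
Gen 0: 10100001011010
Gen 1 (rule 129): 00001100000000
Gen 2 (rule 154): 00011010000000
Gen 3 (rule 45): 11010110111111
Gen 4 (rule 129): 00000000011110
Gen 5 (rule 154): 00000000111101
Gen 6 (rule 45): 11111110100011
Gen 7 (rule 129): 01111100001000
Gen 8 (rule 154): 11111010010100
Gen 9 (rule 45): 10000110011101
Gen 10 (rule 129): 00110000001000
Gen 11 (rule 154): 01101000010100
Gen 12 (rule 45): 01011011011101
Gen 13 (rule 129): 00000000001000
Gen 14 (rule 154): 00000000010100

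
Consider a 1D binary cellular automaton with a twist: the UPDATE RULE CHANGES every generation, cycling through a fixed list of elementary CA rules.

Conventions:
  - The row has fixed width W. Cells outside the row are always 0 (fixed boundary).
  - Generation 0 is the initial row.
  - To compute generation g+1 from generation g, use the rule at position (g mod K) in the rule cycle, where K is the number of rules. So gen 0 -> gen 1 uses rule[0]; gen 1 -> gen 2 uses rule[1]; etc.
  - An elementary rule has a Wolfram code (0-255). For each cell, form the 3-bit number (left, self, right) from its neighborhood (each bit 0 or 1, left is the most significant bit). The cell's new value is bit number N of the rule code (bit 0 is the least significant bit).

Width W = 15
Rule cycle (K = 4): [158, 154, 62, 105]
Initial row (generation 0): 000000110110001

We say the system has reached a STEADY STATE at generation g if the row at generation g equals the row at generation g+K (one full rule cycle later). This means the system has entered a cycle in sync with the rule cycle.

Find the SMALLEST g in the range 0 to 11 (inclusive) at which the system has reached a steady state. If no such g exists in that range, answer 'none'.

Answer: none

Derivation:
Gen 0: 000000110110001
Gen 1 (rule 158): 000001100101011
Gen 2 (rule 154): 000011011000010
Gen 3 (rule 62): 000110110100111
Gen 4 (rule 105): 110111111000101
Gen 5 (rule 158): 100111110101101
Gen 6 (rule 154): 011111100001000
Gen 7 (rule 62): 110000010011100
Gen 8 (rule 105): 110111000010101
Gen 9 (rule 158): 100110100110101
Gen 10 (rule 154): 011100011100000
Gen 11 (rule 62): 110010110010000
Gen 12 (rule 105): 110001110000111
Gen 13 (rule 158): 101011101001110
Gen 14 (rule 154): 000011000111101
Gen 15 (rule 62): 000110101100011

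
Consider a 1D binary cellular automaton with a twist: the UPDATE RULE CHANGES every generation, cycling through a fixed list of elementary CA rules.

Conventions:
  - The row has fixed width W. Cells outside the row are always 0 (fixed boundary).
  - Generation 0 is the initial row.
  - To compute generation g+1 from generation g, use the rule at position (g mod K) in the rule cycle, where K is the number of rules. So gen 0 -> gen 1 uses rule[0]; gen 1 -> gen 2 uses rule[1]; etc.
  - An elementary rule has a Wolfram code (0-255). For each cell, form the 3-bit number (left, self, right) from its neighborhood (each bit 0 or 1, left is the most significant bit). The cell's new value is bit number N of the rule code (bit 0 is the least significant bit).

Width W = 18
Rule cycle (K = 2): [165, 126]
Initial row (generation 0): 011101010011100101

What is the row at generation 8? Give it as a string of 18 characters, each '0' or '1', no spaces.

Gen 0: 011101010011100101
Gen 1 (rule 165): 001011110001000111
Gen 2 (rule 126): 011110011011101101
Gen 3 (rule 165): 001100000101010011
Gen 4 (rule 126): 011110001111111111
Gen 5 (rule 165): 001100100111111110
Gen 6 (rule 126): 011111111100000011
Gen 7 (rule 165): 001111111001111000
Gen 8 (rule 126): 011000001111001100

Answer: 011000001111001100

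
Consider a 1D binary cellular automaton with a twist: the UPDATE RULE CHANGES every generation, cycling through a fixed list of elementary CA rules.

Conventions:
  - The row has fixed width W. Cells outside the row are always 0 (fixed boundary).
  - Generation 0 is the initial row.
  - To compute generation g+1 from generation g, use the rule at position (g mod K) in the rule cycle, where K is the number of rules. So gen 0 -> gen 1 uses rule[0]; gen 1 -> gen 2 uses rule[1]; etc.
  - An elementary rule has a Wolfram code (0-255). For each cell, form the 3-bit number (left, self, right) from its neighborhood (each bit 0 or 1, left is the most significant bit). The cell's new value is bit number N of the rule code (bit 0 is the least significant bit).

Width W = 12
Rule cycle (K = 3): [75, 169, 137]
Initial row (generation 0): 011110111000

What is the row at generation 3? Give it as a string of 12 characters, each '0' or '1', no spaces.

Answer: 001100000100

Derivation:
Gen 0: 011110111000
Gen 1 (rule 75): 110010101011
Gen 2 (rule 169): 100001010110
Gen 3 (rule 137): 001100000100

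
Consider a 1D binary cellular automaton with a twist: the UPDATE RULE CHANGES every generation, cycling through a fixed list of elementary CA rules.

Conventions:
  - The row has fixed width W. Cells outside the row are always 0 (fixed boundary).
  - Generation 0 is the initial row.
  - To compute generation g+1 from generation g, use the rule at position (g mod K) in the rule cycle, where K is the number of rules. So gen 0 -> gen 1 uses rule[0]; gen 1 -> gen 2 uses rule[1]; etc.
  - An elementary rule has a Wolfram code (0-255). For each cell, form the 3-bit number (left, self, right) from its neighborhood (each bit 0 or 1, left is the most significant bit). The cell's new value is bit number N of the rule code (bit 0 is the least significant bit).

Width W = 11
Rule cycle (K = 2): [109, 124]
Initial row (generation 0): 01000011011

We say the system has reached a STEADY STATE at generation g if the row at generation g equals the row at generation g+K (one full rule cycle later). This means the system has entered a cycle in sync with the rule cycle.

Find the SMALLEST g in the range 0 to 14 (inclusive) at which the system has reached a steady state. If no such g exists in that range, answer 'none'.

Gen 0: 01000011011
Gen 1 (rule 109): 01011011111
Gen 2 (rule 124): 01111110001
Gen 3 (rule 109): 01000010101
Gen 4 (rule 124): 01100011111
Gen 5 (rule 109): 01101010001
Gen 6 (rule 124): 01111111001
Gen 7 (rule 109): 01000001001
Gen 8 (rule 124): 01100001101
Gen 9 (rule 109): 01101101111
Gen 10 (rule 124): 01111111001
Gen 11 (rule 109): 01000001001
Gen 12 (rule 124): 01100001101
Gen 13 (rule 109): 01101101111
Gen 14 (rule 124): 01111111001
Gen 15 (rule 109): 01000001001
Gen 16 (rule 124): 01100001101

Answer: none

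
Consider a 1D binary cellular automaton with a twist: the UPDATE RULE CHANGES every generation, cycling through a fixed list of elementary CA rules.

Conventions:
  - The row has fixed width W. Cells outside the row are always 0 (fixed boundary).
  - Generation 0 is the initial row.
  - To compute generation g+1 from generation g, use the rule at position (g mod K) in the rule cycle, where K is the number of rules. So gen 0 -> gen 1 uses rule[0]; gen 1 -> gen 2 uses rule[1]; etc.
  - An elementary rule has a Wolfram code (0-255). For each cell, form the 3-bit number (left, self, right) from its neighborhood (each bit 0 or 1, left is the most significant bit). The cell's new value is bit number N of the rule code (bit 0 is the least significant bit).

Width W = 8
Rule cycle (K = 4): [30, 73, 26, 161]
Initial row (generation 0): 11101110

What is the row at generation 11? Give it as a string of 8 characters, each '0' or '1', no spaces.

Answer: 10001101

Derivation:
Gen 0: 11101110
Gen 1 (rule 30): 10001001
Gen 2 (rule 73): 00100000
Gen 3 (rule 26): 01010000
Gen 4 (rule 161): 00100111
Gen 5 (rule 30): 01111100
Gen 6 (rule 73): 01000101
Gen 7 (rule 26): 10101000
Gen 8 (rule 161): 01010011
Gen 9 (rule 30): 11011110
Gen 10 (rule 73): 11010010
Gen 11 (rule 26): 10001101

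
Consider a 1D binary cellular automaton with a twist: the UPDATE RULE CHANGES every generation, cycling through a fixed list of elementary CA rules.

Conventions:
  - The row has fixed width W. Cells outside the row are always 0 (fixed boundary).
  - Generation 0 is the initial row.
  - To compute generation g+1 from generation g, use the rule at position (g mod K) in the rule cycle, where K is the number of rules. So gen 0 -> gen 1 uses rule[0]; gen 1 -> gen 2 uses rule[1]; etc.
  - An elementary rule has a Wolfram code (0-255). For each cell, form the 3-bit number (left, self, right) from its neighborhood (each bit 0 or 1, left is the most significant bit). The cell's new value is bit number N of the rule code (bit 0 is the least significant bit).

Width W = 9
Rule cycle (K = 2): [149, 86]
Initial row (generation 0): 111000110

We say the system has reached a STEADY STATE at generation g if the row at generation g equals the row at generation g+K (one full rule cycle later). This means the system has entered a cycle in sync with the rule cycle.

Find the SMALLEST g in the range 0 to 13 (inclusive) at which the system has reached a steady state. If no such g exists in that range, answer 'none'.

Gen 0: 111000110
Gen 1 (rule 149): 010110001
Gen 2 (rule 86): 110011011
Gen 3 (rule 149): 001000000
Gen 4 (rule 86): 011100000
Gen 5 (rule 149): 001011111
Gen 6 (rule 86): 011000001
Gen 7 (rule 149): 000111101
Gen 8 (rule 86): 001000101
Gen 9 (rule 149): 101110101
Gen 10 (rule 86): 100010101
Gen 11 (rule 149): 111010101
Gen 12 (rule 86): 001010101
Gen 13 (rule 149): 101010101
Gen 14 (rule 86): 101010101
Gen 15 (rule 149): 101010101

Answer: 13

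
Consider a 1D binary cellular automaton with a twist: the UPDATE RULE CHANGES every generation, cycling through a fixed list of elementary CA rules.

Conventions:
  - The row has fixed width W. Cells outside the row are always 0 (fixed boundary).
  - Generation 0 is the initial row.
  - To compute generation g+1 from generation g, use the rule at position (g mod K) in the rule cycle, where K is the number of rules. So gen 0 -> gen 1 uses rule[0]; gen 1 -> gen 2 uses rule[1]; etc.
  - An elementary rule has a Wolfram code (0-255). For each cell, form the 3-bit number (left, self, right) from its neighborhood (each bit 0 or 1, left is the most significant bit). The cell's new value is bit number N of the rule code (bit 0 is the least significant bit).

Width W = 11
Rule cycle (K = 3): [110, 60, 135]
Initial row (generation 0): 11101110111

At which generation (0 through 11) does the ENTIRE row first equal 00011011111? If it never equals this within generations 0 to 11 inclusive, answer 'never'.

Gen 0: 11101110111
Gen 1 (rule 110): 10111011101
Gen 2 (rule 60): 11100110011
Gen 3 (rule 135): 01001000100
Gen 4 (rule 110): 11011001100
Gen 5 (rule 60): 10110101010
Gen 6 (rule 135): 10000101010
Gen 7 (rule 110): 10001111110
Gen 8 (rule 60): 11001000001
Gen 9 (rule 135): 00011011111
Gen 10 (rule 110): 00111110001
Gen 11 (rule 60): 00100001001

Answer: 9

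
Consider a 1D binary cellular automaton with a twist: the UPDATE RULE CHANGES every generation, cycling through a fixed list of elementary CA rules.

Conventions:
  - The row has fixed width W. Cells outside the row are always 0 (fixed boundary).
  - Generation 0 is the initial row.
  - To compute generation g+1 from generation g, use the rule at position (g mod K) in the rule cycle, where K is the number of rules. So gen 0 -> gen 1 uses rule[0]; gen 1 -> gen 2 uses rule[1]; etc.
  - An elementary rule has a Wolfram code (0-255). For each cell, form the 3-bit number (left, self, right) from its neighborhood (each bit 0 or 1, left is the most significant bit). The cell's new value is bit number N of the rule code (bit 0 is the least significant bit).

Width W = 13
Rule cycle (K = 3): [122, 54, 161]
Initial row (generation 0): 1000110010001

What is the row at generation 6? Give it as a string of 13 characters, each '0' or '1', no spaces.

Gen 0: 1000110010001
Gen 1 (rule 122): 0101111101010
Gen 2 (rule 54): 1110000011111
Gen 3 (rule 161): 0100111001110
Gen 4 (rule 122): 1011101111011
Gen 5 (rule 54): 1100010000100
Gen 6 (rule 161): 0001000110001

Answer: 0001000110001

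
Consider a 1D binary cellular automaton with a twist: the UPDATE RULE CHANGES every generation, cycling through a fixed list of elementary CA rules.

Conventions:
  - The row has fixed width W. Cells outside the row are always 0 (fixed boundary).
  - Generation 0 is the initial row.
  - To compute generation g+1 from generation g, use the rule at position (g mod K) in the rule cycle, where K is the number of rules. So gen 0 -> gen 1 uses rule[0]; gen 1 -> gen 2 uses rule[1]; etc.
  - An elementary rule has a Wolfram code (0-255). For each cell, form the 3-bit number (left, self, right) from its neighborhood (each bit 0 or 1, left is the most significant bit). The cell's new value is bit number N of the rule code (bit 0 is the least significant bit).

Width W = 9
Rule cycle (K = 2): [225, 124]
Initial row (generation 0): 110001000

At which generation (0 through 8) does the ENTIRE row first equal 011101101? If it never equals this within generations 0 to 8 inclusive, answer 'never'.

Gen 0: 110001000
Gen 1 (rule 225): 010100011
Gen 2 (rule 124): 011110011
Gen 3 (rule 225): 001110001
Gen 4 (rule 124): 001011001
Gen 5 (rule 225): 100101000
Gen 6 (rule 124): 110111100
Gen 7 (rule 225): 011011101
Gen 8 (rule 124): 011110111

Answer: never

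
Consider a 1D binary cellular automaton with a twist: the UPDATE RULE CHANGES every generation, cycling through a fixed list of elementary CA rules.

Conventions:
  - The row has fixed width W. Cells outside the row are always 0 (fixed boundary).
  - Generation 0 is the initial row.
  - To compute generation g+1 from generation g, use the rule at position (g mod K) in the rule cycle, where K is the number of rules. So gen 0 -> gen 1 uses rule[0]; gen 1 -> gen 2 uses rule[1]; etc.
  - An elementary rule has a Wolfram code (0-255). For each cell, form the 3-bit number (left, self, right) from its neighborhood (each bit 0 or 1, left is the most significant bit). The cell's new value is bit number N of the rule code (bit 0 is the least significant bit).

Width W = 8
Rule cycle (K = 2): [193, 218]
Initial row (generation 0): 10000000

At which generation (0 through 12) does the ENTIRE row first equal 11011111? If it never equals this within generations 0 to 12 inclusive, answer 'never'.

Answer: never

Derivation:
Gen 0: 10000000
Gen 1 (rule 193): 00111111
Gen 2 (rule 218): 01111111
Gen 3 (rule 193): 00111111
Gen 4 (rule 218): 01111111
Gen 5 (rule 193): 00111111
Gen 6 (rule 218): 01111111
Gen 7 (rule 193): 00111111
Gen 8 (rule 218): 01111111
Gen 9 (rule 193): 00111111
Gen 10 (rule 218): 01111111
Gen 11 (rule 193): 00111111
Gen 12 (rule 218): 01111111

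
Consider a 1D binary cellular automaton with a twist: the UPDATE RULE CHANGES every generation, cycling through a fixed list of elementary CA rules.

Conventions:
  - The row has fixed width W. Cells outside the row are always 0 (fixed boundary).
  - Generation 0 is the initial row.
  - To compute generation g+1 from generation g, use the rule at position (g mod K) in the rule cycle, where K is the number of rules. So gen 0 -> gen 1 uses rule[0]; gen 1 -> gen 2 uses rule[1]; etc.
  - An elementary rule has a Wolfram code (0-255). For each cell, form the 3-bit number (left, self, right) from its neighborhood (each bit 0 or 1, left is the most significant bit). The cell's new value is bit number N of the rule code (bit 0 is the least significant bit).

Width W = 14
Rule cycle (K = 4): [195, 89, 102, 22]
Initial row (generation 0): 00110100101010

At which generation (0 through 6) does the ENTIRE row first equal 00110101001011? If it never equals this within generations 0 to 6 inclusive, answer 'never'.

Answer: never

Derivation:
Gen 0: 00110100101010
Gen 1 (rule 195): 11010001000000
Gen 2 (rule 89): 11001100111111
Gen 3 (rule 102): 01010101000001
Gen 4 (rule 22): 11010101100011
Gen 5 (rule 195): 01000000101101
Gen 6 (rule 89): 00111110001100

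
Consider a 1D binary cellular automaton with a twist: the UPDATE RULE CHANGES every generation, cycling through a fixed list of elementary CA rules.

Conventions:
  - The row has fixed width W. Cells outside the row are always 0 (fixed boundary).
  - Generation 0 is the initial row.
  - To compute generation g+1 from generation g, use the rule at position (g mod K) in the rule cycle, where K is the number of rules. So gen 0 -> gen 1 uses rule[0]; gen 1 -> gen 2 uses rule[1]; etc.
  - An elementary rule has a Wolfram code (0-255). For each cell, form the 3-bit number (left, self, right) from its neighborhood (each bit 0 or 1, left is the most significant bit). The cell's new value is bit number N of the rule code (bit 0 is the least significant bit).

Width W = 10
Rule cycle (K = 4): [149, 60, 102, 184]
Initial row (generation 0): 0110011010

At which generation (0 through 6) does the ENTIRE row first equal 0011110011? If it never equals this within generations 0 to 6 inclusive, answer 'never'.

Answer: never

Derivation:
Gen 0: 0110011010
Gen 1 (rule 149): 0001000011
Gen 2 (rule 60): 0001100010
Gen 3 (rule 102): 0010100110
Gen 4 (rule 184): 0001010101
Gen 5 (rule 149): 1101010101
Gen 6 (rule 60): 1011111111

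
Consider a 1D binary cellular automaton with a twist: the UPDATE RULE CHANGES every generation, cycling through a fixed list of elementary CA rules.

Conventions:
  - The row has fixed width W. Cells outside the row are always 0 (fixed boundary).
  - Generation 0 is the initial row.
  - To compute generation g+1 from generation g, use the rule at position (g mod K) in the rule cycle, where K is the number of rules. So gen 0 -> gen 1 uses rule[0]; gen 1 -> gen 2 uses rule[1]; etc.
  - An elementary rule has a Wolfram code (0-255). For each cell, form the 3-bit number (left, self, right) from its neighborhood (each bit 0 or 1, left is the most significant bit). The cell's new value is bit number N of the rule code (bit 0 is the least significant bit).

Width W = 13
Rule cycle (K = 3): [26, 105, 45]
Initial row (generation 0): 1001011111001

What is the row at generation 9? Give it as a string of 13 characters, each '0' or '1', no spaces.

Answer: 1111010010010

Derivation:
Gen 0: 1001011111001
Gen 1 (rule 26): 0110010000110
Gen 2 (rule 105): 0110000110110
Gen 3 (rule 45): 0100110101100
Gen 4 (rule 26): 1011100001010
Gen 5 (rule 105): 0110101100100
Gen 6 (rule 45): 0101111000101
Gen 7 (rule 26): 1001000101000
Gen 8 (rule 105): 0000010010011
Gen 9 (rule 45): 1111010010010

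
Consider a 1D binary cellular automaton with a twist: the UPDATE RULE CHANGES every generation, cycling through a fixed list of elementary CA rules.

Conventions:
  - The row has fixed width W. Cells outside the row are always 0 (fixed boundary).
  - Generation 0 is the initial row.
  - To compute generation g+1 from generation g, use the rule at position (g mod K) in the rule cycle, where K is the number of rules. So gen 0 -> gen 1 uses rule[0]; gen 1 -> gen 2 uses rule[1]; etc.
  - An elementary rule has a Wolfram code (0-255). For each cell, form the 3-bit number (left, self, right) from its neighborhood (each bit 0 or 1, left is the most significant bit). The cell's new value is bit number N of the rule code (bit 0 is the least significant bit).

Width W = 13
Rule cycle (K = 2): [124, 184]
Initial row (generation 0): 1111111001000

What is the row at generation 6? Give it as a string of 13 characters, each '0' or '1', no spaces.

Answer: 0111010100010

Derivation:
Gen 0: 1111111001000
Gen 1 (rule 124): 1000001101100
Gen 2 (rule 184): 0100001011010
Gen 3 (rule 124): 0110001111111
Gen 4 (rule 184): 0101001111110
Gen 5 (rule 124): 0111101000011
Gen 6 (rule 184): 0111010100010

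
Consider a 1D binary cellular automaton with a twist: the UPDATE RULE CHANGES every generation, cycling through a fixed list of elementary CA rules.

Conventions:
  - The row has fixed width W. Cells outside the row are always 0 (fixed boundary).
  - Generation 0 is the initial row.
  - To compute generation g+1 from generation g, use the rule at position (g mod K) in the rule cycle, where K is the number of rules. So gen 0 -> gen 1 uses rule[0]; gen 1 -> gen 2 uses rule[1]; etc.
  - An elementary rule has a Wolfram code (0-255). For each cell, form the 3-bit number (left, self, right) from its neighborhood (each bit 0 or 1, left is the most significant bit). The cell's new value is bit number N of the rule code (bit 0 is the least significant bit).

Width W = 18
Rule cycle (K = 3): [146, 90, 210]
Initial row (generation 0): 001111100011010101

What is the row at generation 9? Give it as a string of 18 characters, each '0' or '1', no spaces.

Gen 0: 001111100011010101
Gen 1 (rule 146): 010111010100000000
Gen 2 (rule 90): 100101000010000000
Gen 3 (rule 210): 011000100101000000
Gen 4 (rule 146): 100101011000100000
Gen 5 (rule 90): 011000011101010000
Gen 6 (rule 210): 101100101100001000
Gen 7 (rule 146): 000011000010010100
Gen 8 (rule 90): 000111100101100010
Gen 9 (rule 210): 001011111000110101

Answer: 001011111000110101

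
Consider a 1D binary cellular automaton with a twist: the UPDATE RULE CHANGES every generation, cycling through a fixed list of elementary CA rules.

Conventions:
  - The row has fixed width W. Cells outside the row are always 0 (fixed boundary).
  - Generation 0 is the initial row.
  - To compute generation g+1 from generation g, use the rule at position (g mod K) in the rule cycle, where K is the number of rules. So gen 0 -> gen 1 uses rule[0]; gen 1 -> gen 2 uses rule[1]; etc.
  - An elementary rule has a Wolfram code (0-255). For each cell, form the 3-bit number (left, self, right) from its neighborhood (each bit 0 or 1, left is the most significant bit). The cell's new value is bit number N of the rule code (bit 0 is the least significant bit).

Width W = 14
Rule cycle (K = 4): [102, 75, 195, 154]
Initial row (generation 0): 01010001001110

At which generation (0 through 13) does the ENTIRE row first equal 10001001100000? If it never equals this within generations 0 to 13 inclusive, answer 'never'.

Answer: never

Derivation:
Gen 0: 01010001001110
Gen 1 (rule 102): 11110011010010
Gen 2 (rule 75): 10010111000100
Gen 3 (rule 195): 00100011011001
Gen 4 (rule 154): 01010110010110
Gen 5 (rule 102): 11111010111010
Gen 6 (rule 75): 10001000101000
Gen 7 (rule 195): 00110011000011
Gen 8 (rule 154): 01101110100110
Gen 9 (rule 102): 10110011101010
Gen 10 (rule 75): 00110110100000
Gen 11 (rule 195): 11010010001111
Gen 12 (rule 154): 10001101011110
Gen 13 (rule 102): 10010111100010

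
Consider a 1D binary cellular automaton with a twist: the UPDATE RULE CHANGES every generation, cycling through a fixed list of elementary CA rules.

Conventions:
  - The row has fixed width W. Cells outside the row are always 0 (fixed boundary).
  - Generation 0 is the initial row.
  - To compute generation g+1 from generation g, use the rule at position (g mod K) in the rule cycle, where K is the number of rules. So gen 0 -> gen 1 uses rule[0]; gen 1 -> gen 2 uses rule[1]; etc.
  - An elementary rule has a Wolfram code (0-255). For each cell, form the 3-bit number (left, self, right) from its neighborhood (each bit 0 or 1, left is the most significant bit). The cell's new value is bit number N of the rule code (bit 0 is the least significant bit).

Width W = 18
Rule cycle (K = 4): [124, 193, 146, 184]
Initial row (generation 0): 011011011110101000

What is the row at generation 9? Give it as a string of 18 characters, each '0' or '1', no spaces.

Gen 0: 011011011110101000
Gen 1 (rule 124): 011111110011111100
Gen 2 (rule 193): 001111110001111101
Gen 3 (rule 146): 010111101010111000
Gen 4 (rule 184): 001111010101110100
Gen 5 (rule 124): 001001111111011110
Gen 6 (rule 193): 100000111111001110
Gen 7 (rule 146): 010001011110110101
Gen 8 (rule 184): 001000111101101010
Gen 9 (rule 124): 001100100111111111

Answer: 001100100111111111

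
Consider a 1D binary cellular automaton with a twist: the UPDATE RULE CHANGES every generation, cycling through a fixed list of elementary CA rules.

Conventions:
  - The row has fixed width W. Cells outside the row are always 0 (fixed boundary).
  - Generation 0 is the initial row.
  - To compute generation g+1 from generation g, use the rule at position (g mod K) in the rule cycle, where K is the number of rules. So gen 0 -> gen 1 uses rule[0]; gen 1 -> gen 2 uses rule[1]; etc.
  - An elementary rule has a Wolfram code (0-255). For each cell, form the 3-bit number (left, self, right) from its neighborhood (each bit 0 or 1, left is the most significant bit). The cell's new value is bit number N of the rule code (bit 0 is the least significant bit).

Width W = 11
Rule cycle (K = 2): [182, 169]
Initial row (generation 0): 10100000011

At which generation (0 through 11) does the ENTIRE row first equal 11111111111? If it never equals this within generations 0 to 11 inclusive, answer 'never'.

Gen 0: 10100000011
Gen 1 (rule 182): 11110000100
Gen 2 (rule 169): 11100110001
Gen 3 (rule 182): 01011001011
Gen 4 (rule 169): 00110000110
Gen 5 (rule 182): 01001001001
Gen 6 (rule 169): 00000000000
Gen 7 (rule 182): 00000000000
Gen 8 (rule 169): 11111111111
Gen 9 (rule 182): 01111111110
Gen 10 (rule 169): 01111111100
Gen 11 (rule 182): 10111111010

Answer: 8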